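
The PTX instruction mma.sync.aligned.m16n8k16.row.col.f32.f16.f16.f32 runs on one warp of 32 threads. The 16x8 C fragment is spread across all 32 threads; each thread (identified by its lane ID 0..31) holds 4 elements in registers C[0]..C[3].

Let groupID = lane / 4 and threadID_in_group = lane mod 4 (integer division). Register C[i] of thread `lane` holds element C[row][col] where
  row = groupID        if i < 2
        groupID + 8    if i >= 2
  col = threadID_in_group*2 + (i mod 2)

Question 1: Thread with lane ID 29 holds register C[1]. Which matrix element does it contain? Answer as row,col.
29: gr=7,th=1
[1] (7+0,1*2+1) = (7,3)

7,3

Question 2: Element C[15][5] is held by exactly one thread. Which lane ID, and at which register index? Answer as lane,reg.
30,3

r=15->g=7,rb=1  c=5->t=2,b0=1
L=7*4+2=30  i=1*2+1=3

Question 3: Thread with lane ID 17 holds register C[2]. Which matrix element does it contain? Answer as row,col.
12,2

17: gr=4,th=1
[2] (4+8,1*2+0) = (12,2)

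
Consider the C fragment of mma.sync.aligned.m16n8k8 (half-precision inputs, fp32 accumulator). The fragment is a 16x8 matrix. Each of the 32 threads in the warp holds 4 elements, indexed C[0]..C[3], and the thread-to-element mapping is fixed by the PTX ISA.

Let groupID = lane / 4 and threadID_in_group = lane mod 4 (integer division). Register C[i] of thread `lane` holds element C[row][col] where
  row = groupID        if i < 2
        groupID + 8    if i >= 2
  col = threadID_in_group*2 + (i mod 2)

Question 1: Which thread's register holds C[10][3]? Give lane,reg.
r=10→G=2,rhi=1  c=3→T=1,p=1
L=2*4+1=9  i=1*2+1=3

9,3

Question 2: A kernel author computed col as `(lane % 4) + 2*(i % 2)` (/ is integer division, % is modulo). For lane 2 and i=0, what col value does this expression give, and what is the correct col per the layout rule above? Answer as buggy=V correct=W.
`(lane % 4) + 2*(i % 2)`[2,0]->2
L=2->g=2>>2=0, t=2&3=2
[0]->row 0+0=0  col 2·2+0=4
col: 2 vs 4

buggy=2 correct=4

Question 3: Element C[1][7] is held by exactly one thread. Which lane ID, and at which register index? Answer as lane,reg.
7,1

r: 1->gid=1,r8=0  c: 7->tid=3,i&1=1
L=1*4+3=7  i=0*2+1=1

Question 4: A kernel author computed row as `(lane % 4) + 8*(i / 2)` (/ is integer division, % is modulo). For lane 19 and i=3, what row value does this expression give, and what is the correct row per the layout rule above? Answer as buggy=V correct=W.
`(lane % 4) + 8*(i / 2)`[19,3]->11
L=19->gid=19>>2=4, tid=19&3=3
[3]->row 4+8=12  col 3·2+1=7
row: 11 vs 12

buggy=11 correct=12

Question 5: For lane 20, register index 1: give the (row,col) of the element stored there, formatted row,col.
5,1

20: grp=5,tig=0
[1] (5+0,0*2+1) = (5,1)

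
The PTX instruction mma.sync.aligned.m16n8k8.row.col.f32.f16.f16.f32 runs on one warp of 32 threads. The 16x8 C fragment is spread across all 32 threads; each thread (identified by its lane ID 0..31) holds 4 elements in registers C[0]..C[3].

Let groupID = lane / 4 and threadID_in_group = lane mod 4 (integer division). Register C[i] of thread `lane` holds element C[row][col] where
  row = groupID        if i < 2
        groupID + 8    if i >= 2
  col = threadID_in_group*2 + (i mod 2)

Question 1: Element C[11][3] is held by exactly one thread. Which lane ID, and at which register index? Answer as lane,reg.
r: 11->gid=3,r8=1  c: 3->tid=1,i&1=1
L=3*4+1=13  i=1*2+1=3

13,3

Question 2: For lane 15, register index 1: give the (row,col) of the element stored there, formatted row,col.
15: grp=3,tig=3
[1] (3+0,3*2+1) = (3,7)

3,7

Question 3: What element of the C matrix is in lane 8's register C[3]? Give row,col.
8: G=2,T=0
[3] (2+8,0*2+1) = (10,1)

10,1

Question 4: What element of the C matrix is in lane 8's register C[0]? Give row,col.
2,0

L=8->g=8>>2=2, t=8&3=0
[0]->row 2+0=2  col 0·2+0=0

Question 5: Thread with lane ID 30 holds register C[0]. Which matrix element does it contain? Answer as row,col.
lane 30⇒30/4=7, 30 mod 4=2
i=0  r:7+0⇒7  c:2·2+0⇒4

7,4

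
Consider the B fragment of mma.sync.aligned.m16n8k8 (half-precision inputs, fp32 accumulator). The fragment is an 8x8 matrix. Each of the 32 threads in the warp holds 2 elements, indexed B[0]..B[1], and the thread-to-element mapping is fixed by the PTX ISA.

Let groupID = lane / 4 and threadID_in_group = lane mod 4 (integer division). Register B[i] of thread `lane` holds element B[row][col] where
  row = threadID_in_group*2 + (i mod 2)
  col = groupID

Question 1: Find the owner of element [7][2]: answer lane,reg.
c:2=>grp=2  r:7=>tig=3,lo=1
L=2*4+3=11  i=1=1

11,1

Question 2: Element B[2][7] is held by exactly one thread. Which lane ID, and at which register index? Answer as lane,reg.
29,0

c=7→G=7  r=2→T=1,p=0
L=7*4+1=29  i=0=0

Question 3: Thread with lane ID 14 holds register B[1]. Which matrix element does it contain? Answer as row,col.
5,3

L=14⇒gr=14>>2=3, th=14&3=2
[1]⇒row 2·2+1=5  col gr=3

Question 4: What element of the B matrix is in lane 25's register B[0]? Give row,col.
lane 25: gid=6 (25/4), tid=1 (25%4)
i=0: r=1*2+0=2, c=gid=6

2,6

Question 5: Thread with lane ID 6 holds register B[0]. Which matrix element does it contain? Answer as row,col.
L=6=>grp=6>>2=1, tig=6&3=2
[0]=>row 2·2+0=4  col grp=1

4,1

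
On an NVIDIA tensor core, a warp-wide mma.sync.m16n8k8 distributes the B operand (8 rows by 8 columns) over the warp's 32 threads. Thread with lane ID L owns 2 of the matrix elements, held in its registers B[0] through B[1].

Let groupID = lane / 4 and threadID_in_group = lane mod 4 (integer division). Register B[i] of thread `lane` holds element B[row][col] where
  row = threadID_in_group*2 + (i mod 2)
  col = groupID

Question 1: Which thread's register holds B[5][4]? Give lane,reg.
c: 4->gid=4  r: 5->tid=2,i&1=1
L=4*4+2=18  i=1=1

18,1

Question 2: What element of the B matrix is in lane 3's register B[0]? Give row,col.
3: G=0,T=3
[0] (3*2+0,0) = (6,0)

6,0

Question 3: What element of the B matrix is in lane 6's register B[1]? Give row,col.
5,1

lane 6->6/4=1, 6 mod 4=2
i=1  r:2·2+1->5  c:1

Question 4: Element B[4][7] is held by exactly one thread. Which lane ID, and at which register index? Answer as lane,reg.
30,0

c=7⇒gr=7  r=4⇒th=2,odd=0
L=7*4+2=30  i=0=0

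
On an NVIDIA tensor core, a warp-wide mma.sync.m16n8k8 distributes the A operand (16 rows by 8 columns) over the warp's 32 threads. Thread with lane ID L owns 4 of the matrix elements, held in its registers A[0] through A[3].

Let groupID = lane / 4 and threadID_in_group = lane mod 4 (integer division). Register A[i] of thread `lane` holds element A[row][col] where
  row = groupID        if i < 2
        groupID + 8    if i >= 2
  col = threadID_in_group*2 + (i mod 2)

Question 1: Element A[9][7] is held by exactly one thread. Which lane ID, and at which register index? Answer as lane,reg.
r=9->g=1,rb=1  c=7->t=3,b0=1
L=1*4+3=7  i=1*2+1=3

7,3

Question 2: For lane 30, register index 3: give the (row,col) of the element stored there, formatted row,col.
30: grp=7,tig=2
[3] (7+8,2*2+1) = (15,5)

15,5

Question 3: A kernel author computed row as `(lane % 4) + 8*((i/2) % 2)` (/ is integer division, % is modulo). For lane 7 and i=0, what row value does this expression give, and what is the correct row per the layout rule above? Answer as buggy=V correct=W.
buggy=3 correct=1

`(lane % 4) + 8*((i/2) % 2)`[7,0]->3
7: gid=1,tid=3
[0] (1+0,3*2+0) = (1,6)
row: 3 vs 1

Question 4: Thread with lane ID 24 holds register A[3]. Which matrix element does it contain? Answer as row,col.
L=24→G=24>>2=6, T=24&3=0
[3]→row 6+8=14  col 0·2+1=1

14,1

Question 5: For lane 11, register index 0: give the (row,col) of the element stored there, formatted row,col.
2,6

L=11→G=11>>2=2, T=11&3=3
[0]→row 2+0=2  col 3·2+0=6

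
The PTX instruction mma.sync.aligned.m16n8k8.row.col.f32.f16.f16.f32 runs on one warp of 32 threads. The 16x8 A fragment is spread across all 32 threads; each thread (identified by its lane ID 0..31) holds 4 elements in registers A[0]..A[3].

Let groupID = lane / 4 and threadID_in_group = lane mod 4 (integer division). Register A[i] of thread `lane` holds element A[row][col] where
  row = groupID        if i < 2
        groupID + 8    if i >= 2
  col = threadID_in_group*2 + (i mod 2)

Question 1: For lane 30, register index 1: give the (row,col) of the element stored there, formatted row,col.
7,5

L=30⇒gr=30>>2=7, th=30&3=2
[1]⇒row 7+0=7  col 2·2+1=5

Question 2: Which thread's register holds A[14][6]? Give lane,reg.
27,2

r:14=>grp=6,rB=1  c:6=>tig=3,lo=0
L=6*4+3=27  i=1*2+0=2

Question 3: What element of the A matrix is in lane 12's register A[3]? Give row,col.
lane 12: grp=3 (12/4), tig=0 (12%4)
i=3: r=3+8=11, c=0*2+1=1

11,1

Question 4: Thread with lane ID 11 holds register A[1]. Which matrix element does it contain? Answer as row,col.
lane 11->11/4=2, 11 mod 4=3
i=1  r:2+0->2  c:2·3+1->7

2,7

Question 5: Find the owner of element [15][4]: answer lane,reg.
30,2

r=15→G=7,rhi=1  c=4→T=2,p=0
L=7*4+2=30  i=1*2+0=2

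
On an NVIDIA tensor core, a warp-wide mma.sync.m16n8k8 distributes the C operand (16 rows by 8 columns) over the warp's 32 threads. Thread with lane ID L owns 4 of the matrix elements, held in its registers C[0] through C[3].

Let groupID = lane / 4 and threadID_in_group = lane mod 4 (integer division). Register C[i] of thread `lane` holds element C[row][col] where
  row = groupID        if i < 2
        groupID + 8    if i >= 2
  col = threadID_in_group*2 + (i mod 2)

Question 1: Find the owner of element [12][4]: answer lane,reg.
18,2

r=12->g=4,rb=1  c=4->t=2,b0=0
L=4*4+2=18  i=1*2+0=2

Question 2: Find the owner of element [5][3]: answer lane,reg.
21,1

r=5→G=5,rhi=0  c=3→T=1,p=1
L=5*4+1=21  i=0*2+1=1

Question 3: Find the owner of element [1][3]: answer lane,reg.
r=1→G=1,rhi=0  c=3→T=1,p=1
L=1*4+1=5  i=0*2+1=1

5,1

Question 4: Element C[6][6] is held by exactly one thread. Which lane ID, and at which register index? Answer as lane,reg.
27,0

r=6→G=6,rhi=0  c=6→T=3,p=0
L=6*4+3=27  i=0*2+0=0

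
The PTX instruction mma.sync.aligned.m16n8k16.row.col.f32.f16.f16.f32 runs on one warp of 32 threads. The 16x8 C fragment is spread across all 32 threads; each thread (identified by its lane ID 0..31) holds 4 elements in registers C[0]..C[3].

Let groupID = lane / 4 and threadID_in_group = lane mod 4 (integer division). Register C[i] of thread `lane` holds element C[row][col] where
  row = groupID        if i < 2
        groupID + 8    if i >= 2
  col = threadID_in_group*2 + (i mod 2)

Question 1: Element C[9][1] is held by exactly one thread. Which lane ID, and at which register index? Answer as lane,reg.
4,3

r: 9->gid=1,r8=1  c: 1->tid=0,i&1=1
L=1*4+0=4  i=1*2+1=3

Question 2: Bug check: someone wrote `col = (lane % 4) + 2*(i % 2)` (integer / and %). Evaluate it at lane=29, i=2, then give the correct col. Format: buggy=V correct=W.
`(lane % 4) + 2*(i % 2)`[29,2]->1
lane 29: g=7 (29/4), t=1 (29%4)
i=2: r=7+8=15, c=1*2+0=2
col: 1 vs 2

buggy=1 correct=2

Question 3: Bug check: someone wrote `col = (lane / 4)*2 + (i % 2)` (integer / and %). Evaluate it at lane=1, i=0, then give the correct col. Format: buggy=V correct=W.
`(lane / 4)*2 + (i % 2)`[1,0]=>0
1: grp=0,tig=1
[0] (0+0,1*2+0) = (0,2)
col: 0 vs 2

buggy=0 correct=2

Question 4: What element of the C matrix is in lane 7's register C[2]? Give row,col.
L=7->gid=7>>2=1, tid=7&3=3
[2]->row 1+8=9  col 3·2+0=6

9,6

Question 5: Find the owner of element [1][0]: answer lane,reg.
r=1→G=1,rhi=0  c=0→T=0,p=0
L=1*4+0=4  i=0*2+0=0

4,0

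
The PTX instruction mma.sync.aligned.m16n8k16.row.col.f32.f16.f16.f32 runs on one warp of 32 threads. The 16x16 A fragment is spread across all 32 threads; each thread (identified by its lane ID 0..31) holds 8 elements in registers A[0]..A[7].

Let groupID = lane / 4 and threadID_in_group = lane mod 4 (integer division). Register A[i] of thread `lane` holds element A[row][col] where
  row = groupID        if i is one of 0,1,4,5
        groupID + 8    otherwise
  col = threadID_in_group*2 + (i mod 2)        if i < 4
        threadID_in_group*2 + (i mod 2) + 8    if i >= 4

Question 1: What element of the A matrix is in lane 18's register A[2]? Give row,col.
12,4

lane 18: gid=4 (18/4), tid=2 (18%4)
i=2: r=4+8=12, c=2*2+0+0=4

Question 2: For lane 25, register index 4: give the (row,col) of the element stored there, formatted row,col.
25: gid=6,tid=1
[4] (6+0,1*2+0+8) = (6,10)

6,10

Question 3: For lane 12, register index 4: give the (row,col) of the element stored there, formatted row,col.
3,8

12: g=3,t=0
[4] (3+0,0*2+0+8) = (3,8)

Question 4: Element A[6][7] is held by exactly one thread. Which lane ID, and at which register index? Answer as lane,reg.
r=6⇒gr=6,Rb=0  c=7⇒Cb=0,th=3,odd=1
L=6*4+3=27  i=0*4+0*2+1=1

27,1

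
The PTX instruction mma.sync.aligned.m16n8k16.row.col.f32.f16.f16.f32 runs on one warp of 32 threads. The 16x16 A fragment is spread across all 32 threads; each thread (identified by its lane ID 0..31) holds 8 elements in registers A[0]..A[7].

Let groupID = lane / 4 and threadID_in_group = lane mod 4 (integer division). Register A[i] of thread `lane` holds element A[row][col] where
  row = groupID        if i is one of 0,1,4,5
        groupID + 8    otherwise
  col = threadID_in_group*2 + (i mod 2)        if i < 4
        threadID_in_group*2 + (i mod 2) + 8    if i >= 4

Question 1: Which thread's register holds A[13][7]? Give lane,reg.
r:13=>grp=5,rB=1  c:7=>cB=0,tig=3,lo=1
L=5*4+3=23  i=0*4+1*2+1=3

23,3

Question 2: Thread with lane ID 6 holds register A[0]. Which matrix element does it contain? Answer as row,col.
L=6->g=6>>2=1, t=6&3=2
[0]->row 1+0=1  col 2·2+0+0=4

1,4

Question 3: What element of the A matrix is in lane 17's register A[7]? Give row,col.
12,11

L=17->g=17>>2=4, t=17&3=1
[7]->row 4+8=12  col 1·2+1+8=11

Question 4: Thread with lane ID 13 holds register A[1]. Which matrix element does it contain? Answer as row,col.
13: grp=3,tig=1
[1] (3+0,1*2+1+0) = (3,3)

3,3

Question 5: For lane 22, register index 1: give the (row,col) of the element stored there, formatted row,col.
5,5

lane 22->22/4=5, 22 mod 4=2
i=1  r:5+0->5  c:2·2+1+0->5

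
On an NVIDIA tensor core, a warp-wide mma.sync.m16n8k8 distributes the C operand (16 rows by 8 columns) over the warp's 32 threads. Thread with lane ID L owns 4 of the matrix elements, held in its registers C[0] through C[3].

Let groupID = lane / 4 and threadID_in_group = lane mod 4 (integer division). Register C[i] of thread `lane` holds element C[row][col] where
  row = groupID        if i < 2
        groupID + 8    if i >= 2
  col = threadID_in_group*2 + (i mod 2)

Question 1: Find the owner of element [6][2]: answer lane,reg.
r:6=>grp=6,rB=0  c:2=>tig=1,lo=0
L=6*4+1=25  i=0*2+0=0

25,0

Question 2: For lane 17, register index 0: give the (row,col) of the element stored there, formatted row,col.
L=17→G=17>>2=4, T=17&3=1
[0]→row 4+0=4  col 1·2+0=2

4,2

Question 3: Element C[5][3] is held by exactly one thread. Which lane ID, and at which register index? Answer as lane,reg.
21,1

r=5⇒gr=5,Rb=0  c=3⇒th=1,odd=1
L=5*4+1=21  i=0*2+1=1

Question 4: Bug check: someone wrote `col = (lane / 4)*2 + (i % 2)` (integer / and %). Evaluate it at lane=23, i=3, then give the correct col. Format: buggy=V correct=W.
`(lane / 4)*2 + (i % 2)`[23,3]->11
lane 23: g=5 (23/4), t=3 (23%4)
i=3: r=5+8=13, c=3*2+1=7
col: 11 vs 7

buggy=11 correct=7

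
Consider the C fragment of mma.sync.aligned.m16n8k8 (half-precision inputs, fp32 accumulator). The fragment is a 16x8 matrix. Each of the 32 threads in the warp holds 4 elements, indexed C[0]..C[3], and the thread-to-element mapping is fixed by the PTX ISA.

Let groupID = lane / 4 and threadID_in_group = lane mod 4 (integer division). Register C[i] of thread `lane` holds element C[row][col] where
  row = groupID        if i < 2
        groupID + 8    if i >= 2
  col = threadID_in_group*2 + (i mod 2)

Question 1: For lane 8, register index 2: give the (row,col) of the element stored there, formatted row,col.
lane 8⇒8/4=2, 8 mod 4=0
i=2  r:2+8⇒10  c:2·0+0⇒0

10,0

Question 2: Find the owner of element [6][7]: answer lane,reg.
27,1

r: 6->gid=6,r8=0  c: 7->tid=3,i&1=1
L=6*4+3=27  i=0*2+1=1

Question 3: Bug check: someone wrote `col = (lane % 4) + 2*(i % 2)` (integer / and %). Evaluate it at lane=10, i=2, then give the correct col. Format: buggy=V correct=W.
buggy=2 correct=4

`(lane % 4) + 2*(i % 2)`[10,2]⇒2
L=10⇒gr=10>>2=2, th=10&3=2
[2]⇒row 2+8=10  col 2·2+0=4
col: 2 vs 4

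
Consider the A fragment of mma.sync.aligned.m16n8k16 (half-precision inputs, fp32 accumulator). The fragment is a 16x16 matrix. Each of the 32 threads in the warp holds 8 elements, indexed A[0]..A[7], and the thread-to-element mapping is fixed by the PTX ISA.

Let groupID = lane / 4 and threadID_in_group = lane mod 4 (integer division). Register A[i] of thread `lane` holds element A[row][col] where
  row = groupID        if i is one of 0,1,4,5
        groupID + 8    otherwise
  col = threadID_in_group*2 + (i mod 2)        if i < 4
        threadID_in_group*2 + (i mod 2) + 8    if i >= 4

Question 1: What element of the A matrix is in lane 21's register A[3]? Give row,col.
21: G=5,T=1
[3] (5+8,1*2+1+0) = (13,3)

13,3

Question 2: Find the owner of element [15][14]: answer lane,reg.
r=15→G=7,rhi=1  c=14→chi=1,T=3,p=0
L=7*4+3=31  i=1*4+1*2+0=6

31,6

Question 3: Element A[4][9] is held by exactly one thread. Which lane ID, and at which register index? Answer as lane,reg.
r=4->g=4,rb=0  c=9->cb=1,t=0,b0=1
L=4*4+0=16  i=1*4+0*2+1=5

16,5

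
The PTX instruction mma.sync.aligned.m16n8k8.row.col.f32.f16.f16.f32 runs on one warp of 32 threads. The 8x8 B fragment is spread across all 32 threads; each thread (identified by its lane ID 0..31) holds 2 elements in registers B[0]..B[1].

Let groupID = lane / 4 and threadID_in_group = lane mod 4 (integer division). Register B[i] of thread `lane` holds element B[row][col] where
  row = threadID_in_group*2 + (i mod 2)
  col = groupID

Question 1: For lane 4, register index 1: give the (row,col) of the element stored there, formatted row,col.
lane 4: gr=1 (4/4), th=0 (4%4)
i=1: r=0*2+1=1, c=gr=1

1,1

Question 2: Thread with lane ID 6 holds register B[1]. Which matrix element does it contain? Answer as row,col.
5,1

L=6->gid=6>>2=1, tid=6&3=2
[1]->row 2·2+1=5  col gid=1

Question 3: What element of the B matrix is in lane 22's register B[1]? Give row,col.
L=22=>grp=22>>2=5, tig=22&3=2
[1]=>row 2·2+1=5  col grp=5

5,5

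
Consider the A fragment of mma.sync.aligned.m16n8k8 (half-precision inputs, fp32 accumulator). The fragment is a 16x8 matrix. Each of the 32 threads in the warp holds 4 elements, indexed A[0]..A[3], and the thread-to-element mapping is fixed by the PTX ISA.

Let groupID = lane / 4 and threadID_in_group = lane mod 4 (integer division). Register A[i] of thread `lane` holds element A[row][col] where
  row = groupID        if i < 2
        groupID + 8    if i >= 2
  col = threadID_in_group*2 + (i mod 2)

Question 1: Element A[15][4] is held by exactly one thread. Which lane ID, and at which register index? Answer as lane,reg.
r=15→G=7,rhi=1  c=4→T=2,p=0
L=7*4+2=30  i=1*2+0=2

30,2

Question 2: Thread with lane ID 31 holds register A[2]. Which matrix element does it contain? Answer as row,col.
31: G=7,T=3
[2] (7+8,3*2+0) = (15,6)

15,6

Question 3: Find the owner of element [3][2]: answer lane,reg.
13,0

r=3⇒gr=3,Rb=0  c=2⇒th=1,odd=0
L=3*4+1=13  i=0*2+0=0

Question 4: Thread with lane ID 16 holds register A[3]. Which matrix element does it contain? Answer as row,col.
lane 16: g=4 (16/4), t=0 (16%4)
i=3: r=4+8=12, c=0*2+1=1

12,1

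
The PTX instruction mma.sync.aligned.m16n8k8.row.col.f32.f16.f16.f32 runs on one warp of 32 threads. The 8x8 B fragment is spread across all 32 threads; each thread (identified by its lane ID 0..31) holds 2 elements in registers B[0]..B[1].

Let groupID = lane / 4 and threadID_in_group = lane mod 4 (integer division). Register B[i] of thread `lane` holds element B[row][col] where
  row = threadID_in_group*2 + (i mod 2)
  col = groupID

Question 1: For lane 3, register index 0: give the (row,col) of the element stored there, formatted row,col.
3: g=0,t=3
[0] (3*2+0,0) = (6,0)

6,0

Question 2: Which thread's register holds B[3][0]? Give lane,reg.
1,1

c:0=>grp=0  r:3=>tig=1,lo=1
L=0*4+1=1  i=1=1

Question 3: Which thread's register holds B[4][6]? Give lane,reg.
c=6⇒gr=6  r=4⇒th=2,odd=0
L=6*4+2=26  i=0=0

26,0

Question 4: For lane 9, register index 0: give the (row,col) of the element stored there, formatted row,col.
L=9->g=9>>2=2, t=9&3=1
[0]->row 1·2+0=2  col g=2

2,2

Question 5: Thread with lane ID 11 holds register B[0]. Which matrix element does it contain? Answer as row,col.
6,2

L=11→G=11>>2=2, T=11&3=3
[0]→row 3·2+0=6  col G=2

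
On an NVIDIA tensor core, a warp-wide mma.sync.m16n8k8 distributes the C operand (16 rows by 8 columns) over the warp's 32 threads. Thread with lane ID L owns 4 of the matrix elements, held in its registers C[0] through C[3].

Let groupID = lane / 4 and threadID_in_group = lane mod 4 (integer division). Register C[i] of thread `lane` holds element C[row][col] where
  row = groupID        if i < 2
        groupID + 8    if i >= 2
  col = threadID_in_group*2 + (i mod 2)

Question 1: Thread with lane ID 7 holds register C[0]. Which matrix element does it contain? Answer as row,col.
1,6

lane 7=>7/4=1, 7 mod 4=3
i=0  r:1+0=>1  c:2·3+0=>6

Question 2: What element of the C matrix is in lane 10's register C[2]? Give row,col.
lane 10: g=2 (10/4), t=2 (10%4)
i=2: r=2+8=10, c=2*2+0=4

10,4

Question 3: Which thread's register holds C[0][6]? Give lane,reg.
r=0->g=0,rb=0  c=6->t=3,b0=0
L=0*4+3=3  i=0*2+0=0

3,0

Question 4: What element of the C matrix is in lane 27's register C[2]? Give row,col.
L=27=>grp=27>>2=6, tig=27&3=3
[2]=>row 6+8=14  col 3·2+0=6

14,6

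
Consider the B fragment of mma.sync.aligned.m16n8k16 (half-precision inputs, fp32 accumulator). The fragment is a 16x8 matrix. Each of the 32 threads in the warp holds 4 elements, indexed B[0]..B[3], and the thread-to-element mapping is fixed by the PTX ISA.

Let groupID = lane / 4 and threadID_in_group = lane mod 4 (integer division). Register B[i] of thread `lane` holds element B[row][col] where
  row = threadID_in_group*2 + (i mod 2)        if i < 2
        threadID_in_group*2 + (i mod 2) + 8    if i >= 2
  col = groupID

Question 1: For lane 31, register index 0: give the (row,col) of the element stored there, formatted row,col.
L=31=>grp=31>>2=7, tig=31&3=3
[0]=>row 3·2+0+0=6  col grp=7

6,7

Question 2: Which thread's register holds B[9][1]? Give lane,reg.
c=1->g=1  r=9->rb=1,t=0,b0=1
L=1*4+0=4  i=1*2+1=3

4,3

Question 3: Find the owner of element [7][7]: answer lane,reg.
31,1

c=7→G=7  r=7→rhi=0,T=3,p=1
L=7*4+3=31  i=0*2+1=1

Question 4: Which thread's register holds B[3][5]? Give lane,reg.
c=5⇒gr=5  r=3⇒Rb=0,th=1,odd=1
L=5*4+1=21  i=0*2+1=1

21,1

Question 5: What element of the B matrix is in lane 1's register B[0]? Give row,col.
2,0

lane 1⇒1/4=0, 1 mod 4=1
i=0  r:2·1+0+0⇒2  c:0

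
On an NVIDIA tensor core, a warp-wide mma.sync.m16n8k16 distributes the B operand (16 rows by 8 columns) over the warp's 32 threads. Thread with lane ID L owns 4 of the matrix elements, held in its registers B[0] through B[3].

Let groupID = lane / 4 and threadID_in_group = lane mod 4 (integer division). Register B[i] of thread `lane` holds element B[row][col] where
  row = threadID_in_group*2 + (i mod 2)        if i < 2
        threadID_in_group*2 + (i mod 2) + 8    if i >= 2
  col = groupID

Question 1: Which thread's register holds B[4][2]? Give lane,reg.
c=2->g=2  r=4->rb=0,t=2,b0=0
L=2*4+2=10  i=0*2+0=0

10,0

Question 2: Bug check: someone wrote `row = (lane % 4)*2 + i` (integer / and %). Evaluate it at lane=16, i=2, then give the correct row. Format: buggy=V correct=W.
`(lane % 4)*2 + i`[16,2]->2
16: g=4,t=0
[2] (0*2+0+8,4) = (8,4)
row: 2 vs 8

buggy=2 correct=8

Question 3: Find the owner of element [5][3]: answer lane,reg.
14,1

c=3→G=3  r=5→rhi=0,T=2,p=1
L=3*4+2=14  i=0*2+1=1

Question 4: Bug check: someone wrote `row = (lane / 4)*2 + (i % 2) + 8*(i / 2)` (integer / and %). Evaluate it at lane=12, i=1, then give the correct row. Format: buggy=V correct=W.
buggy=7 correct=1

`(lane / 4)*2 + (i % 2) + 8*(i / 2)`[12,1]→7
lane 12: G=3 (12/4), T=0 (12%4)
i=1: r=0*2+1+0=1, c=G=3
row: 7 vs 1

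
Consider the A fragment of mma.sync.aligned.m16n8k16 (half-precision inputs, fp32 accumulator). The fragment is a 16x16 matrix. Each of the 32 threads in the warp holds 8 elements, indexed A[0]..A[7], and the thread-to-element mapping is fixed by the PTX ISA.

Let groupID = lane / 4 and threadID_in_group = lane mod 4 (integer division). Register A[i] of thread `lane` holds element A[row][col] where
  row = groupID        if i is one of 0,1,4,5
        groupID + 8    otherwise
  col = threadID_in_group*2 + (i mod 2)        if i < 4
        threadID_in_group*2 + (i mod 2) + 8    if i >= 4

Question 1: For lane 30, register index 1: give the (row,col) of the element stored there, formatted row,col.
L=30⇒gr=30>>2=7, th=30&3=2
[1]⇒row 7+0=7  col 2·2+1+0=5

7,5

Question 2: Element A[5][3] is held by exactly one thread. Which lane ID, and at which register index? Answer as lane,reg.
r=5→G=5,rhi=0  c=3→chi=0,T=1,p=1
L=5*4+1=21  i=0*4+0*2+1=1

21,1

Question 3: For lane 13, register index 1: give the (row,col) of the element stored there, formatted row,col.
lane 13->13/4=3, 13 mod 4=1
i=1  r:3+0->3  c:2·1+1+0->3

3,3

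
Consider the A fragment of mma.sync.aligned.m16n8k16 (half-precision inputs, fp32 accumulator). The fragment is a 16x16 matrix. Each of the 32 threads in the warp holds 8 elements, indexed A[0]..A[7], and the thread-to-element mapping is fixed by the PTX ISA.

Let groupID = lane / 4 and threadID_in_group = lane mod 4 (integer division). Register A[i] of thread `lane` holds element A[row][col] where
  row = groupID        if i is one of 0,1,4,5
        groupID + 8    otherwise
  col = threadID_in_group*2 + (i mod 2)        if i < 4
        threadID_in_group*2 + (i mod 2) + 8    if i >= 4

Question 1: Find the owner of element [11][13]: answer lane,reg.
r=11→G=3,rhi=1  c=13→chi=1,T=2,p=1
L=3*4+2=14  i=1*4+1*2+1=7

14,7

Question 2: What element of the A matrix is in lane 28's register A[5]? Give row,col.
7,9

28: gid=7,tid=0
[5] (7+0,0*2+1+8) = (7,9)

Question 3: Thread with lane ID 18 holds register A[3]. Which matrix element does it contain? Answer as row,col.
12,5

L=18⇒gr=18>>2=4, th=18&3=2
[3]⇒row 4+8=12  col 2·2+1+0=5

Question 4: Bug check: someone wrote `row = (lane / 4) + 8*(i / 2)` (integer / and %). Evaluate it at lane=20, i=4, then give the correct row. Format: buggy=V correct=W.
`(lane / 4) + 8*(i / 2)`[20,4]->21
L=20->g=20>>2=5, t=20&3=0
[4]->row 5+0=5  col 0·2+0+8=8
row: 21 vs 5

buggy=21 correct=5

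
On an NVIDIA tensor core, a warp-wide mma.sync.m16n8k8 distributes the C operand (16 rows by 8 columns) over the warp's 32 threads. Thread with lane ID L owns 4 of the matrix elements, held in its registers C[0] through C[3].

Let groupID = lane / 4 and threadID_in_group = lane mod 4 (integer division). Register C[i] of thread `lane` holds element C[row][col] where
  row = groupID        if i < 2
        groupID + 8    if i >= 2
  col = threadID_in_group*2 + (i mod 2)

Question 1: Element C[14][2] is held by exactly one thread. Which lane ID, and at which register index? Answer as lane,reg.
25,2

r=14->g=6,rb=1  c=2->t=1,b0=0
L=6*4+1=25  i=1*2+0=2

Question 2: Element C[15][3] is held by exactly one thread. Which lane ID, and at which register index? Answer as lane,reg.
29,3

r=15->g=7,rb=1  c=3->t=1,b0=1
L=7*4+1=29  i=1*2+1=3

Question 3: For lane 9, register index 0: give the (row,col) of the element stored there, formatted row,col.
2,2

L=9⇒gr=9>>2=2, th=9&3=1
[0]⇒row 2+0=2  col 1·2+0=2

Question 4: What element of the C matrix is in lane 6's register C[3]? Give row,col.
9,5

lane 6: grp=1 (6/4), tig=2 (6%4)
i=3: r=1+8=9, c=2*2+1=5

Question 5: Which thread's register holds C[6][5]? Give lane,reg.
26,1

r:6=>grp=6,rB=0  c:5=>tig=2,lo=1
L=6*4+2=26  i=0*2+1=1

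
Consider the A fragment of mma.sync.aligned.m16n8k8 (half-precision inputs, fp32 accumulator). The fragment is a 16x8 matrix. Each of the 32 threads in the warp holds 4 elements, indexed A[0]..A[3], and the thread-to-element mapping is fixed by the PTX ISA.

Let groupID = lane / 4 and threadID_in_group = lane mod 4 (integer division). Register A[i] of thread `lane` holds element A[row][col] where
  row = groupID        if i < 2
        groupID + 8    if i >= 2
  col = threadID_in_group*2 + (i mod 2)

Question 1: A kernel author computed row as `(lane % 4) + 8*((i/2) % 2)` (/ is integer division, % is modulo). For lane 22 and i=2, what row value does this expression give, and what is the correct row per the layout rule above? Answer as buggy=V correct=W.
`(lane % 4) + 8*((i/2) % 2)`[22,2]->10
L=22->gid=22>>2=5, tid=22&3=2
[2]->row 5+8=13  col 2·2+0=4
row: 10 vs 13

buggy=10 correct=13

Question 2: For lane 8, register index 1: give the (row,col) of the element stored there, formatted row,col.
8: g=2,t=0
[1] (2+0,0*2+1) = (2,1)

2,1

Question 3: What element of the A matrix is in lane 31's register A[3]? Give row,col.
15,7

lane 31=>31/4=7, 31 mod 4=3
i=3  r:7+8=>15  c:2·3+1=>7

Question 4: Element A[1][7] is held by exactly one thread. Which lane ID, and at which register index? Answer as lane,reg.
7,1

r=1→G=1,rhi=0  c=7→T=3,p=1
L=1*4+3=7  i=0*2+1=1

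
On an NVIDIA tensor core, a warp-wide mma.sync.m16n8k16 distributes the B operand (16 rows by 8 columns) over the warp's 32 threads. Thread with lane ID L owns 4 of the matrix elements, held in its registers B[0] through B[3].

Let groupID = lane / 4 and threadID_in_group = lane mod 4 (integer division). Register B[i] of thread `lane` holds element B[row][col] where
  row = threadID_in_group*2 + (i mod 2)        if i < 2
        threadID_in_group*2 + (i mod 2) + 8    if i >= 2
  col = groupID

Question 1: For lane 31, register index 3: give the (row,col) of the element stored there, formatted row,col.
L=31->gid=31>>2=7, tid=31&3=3
[3]->row 3·2+1+8=15  col gid=7

15,7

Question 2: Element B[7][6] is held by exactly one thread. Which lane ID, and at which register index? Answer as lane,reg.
c=6→G=6  r=7→rhi=0,T=3,p=1
L=6*4+3=27  i=0*2+1=1

27,1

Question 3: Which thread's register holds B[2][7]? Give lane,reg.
29,0

c=7→G=7  r=2→rhi=0,T=1,p=0
L=7*4+1=29  i=0*2+0=0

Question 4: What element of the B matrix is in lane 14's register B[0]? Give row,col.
4,3

L=14->gid=14>>2=3, tid=14&3=2
[0]->row 2·2+0+0=4  col gid=3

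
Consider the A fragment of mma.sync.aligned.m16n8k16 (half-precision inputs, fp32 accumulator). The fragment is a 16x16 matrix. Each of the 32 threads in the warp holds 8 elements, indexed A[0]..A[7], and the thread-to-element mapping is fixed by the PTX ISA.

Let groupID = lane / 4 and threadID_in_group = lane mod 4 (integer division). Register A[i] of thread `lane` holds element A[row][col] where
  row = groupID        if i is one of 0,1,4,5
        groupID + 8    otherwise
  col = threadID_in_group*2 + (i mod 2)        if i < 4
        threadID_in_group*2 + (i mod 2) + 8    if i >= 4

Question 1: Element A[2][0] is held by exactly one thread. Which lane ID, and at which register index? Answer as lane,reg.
r:2=>grp=2,rB=0  c:0=>cB=0,tig=0,lo=0
L=2*4+0=8  i=0*4+0*2+0=0

8,0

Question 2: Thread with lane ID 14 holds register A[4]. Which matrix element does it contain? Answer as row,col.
L=14⇒gr=14>>2=3, th=14&3=2
[4]⇒row 3+0=3  col 2·2+0+8=12

3,12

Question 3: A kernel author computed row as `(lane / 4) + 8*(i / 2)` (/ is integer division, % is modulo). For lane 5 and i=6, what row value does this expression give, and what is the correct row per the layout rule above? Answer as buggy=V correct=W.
`(lane / 4) + 8*(i / 2)`[5,6]->25
lane 5->5/4=1, 5 mod 4=1
i=6  r:1+8->9  c:2·1+0+8->10
row: 25 vs 9

buggy=25 correct=9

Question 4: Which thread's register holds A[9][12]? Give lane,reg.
6,6

r=9→G=1,rhi=1  c=12→chi=1,T=2,p=0
L=1*4+2=6  i=1*4+1*2+0=6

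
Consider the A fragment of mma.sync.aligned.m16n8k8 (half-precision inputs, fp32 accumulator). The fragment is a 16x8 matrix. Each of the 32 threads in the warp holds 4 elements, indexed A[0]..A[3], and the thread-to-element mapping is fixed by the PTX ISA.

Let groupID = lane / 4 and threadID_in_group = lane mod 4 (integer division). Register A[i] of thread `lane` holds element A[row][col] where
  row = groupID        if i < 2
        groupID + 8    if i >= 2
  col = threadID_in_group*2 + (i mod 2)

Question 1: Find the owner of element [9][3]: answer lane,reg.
r:9=>grp=1,rB=1  c:3=>tig=1,lo=1
L=1*4+1=5  i=1*2+1=3

5,3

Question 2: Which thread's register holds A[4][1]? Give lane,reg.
16,1

r=4->g=4,rb=0  c=1->t=0,b0=1
L=4*4+0=16  i=0*2+1=1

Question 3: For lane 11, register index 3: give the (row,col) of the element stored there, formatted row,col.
L=11→G=11>>2=2, T=11&3=3
[3]→row 2+8=10  col 3·2+1=7

10,7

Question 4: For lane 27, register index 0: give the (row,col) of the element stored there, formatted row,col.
6,6

lane 27=>27/4=6, 27 mod 4=3
i=0  r:6+0=>6  c:2·3+0=>6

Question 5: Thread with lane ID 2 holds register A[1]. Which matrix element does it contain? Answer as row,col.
0,5

lane 2=>2/4=0, 2 mod 4=2
i=1  r:0+0=>0  c:2·2+1=>5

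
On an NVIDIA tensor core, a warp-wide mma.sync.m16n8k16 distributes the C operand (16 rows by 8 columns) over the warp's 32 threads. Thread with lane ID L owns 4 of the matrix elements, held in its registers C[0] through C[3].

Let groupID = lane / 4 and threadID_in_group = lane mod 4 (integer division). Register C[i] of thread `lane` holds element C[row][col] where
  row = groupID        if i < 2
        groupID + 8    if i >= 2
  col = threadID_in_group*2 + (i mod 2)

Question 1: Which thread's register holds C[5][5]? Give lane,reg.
22,1

r:5=>grp=5,rB=0  c:5=>tig=2,lo=1
L=5*4+2=22  i=0*2+1=1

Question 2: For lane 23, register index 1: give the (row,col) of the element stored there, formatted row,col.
5,7

23: grp=5,tig=3
[1] (5+0,3*2+1) = (5,7)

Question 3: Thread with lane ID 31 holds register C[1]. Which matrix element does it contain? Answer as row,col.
lane 31→31/4=7, 31 mod 4=3
i=1  r:7+0→7  c:2·3+1→7

7,7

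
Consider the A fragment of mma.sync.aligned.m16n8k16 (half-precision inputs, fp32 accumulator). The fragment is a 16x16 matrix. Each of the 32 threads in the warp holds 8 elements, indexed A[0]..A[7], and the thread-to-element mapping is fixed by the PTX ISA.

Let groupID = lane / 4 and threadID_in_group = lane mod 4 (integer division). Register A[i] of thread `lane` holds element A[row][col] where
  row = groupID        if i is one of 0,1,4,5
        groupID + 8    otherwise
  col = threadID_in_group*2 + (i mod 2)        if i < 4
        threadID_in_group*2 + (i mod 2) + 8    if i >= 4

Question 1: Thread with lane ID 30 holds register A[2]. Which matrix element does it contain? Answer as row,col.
lane 30→30/4=7, 30 mod 4=2
i=2  r:7+8→15  c:2·2+0+0→4

15,4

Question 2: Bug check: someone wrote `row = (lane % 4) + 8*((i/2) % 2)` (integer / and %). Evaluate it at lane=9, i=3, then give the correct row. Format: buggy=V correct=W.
buggy=9 correct=10

`(lane % 4) + 8*((i/2) % 2)`[9,3]->9
9: g=2,t=1
[3] (2+8,1*2+1+0) = (10,3)
row: 9 vs 10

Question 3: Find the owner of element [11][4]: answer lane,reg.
r=11->g=3,rb=1  c=4->cb=0,t=2,b0=0
L=3*4+2=14  i=0*4+1*2+0=2

14,2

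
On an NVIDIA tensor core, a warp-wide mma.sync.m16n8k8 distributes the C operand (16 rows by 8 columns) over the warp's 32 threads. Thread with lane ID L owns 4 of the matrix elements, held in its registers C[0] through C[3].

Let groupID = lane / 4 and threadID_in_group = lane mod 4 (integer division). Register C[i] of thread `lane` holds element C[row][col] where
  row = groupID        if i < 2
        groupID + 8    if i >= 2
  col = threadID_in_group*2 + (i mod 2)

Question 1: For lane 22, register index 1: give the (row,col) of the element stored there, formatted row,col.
5,5

L=22→G=22>>2=5, T=22&3=2
[1]→row 5+0=5  col 2·2+1=5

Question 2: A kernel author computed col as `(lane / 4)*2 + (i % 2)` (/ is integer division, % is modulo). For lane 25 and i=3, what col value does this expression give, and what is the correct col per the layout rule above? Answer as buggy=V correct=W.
buggy=13 correct=3

`(lane / 4)*2 + (i % 2)`[25,3]->13
25: g=6,t=1
[3] (6+8,1*2+1) = (14,3)
col: 13 vs 3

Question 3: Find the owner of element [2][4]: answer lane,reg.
10,0

r=2→G=2,rhi=0  c=4→T=2,p=0
L=2*4+2=10  i=0*2+0=0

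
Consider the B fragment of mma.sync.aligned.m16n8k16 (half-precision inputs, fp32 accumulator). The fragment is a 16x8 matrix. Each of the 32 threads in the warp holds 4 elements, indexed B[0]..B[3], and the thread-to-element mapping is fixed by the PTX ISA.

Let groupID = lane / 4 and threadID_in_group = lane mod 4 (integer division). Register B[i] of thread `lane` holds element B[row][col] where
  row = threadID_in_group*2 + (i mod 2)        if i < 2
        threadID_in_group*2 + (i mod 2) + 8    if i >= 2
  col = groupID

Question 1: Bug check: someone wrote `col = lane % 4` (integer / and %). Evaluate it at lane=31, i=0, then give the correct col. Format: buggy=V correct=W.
`lane % 4`[31,0]⇒3
31: gr=7,th=3
[0] (3*2+0+0,7) = (6,7)
col: 3 vs 7

buggy=3 correct=7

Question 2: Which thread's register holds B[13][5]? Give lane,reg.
22,3

c=5→G=5  r=13→rhi=1,T=2,p=1
L=5*4+2=22  i=1*2+1=3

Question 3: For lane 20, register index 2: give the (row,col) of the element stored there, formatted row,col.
8,5

20: grp=5,tig=0
[2] (0*2+0+8,5) = (8,5)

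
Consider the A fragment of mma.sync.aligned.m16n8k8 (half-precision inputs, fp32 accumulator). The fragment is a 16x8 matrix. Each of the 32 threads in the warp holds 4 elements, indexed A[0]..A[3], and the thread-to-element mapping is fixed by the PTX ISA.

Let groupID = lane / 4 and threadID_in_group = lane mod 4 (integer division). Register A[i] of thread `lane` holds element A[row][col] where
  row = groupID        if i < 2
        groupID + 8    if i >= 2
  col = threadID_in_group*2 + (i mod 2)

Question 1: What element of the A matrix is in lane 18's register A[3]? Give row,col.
lane 18: grp=4 (18/4), tig=2 (18%4)
i=3: r=4+8=12, c=2*2+1=5

12,5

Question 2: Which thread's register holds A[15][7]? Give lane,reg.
r: 15->gid=7,r8=1  c: 7->tid=3,i&1=1
L=7*4+3=31  i=1*2+1=3

31,3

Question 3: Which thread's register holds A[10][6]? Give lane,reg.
r=10⇒gr=2,Rb=1  c=6⇒th=3,odd=0
L=2*4+3=11  i=1*2+0=2

11,2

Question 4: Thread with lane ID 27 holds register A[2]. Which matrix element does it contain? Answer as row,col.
14,6

L=27->gid=27>>2=6, tid=27&3=3
[2]->row 6+8=14  col 3·2+0=6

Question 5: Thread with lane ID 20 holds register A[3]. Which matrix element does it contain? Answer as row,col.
L=20⇒gr=20>>2=5, th=20&3=0
[3]⇒row 5+8=13  col 0·2+1=1

13,1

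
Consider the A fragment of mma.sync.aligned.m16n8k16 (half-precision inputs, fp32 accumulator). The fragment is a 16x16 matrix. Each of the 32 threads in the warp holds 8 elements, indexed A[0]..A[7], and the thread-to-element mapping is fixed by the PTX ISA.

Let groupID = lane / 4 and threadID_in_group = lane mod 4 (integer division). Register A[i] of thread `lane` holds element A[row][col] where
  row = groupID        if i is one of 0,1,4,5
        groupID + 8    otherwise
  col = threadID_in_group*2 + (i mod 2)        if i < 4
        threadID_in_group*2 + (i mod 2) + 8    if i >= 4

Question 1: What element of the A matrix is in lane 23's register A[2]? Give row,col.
13,6

lane 23: gid=5 (23/4), tid=3 (23%4)
i=2: r=5+8=13, c=3*2+0+0=6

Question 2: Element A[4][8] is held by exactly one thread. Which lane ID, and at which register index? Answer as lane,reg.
16,4

r=4->g=4,rb=0  c=8->cb=1,t=0,b0=0
L=4*4+0=16  i=1*4+0*2+0=4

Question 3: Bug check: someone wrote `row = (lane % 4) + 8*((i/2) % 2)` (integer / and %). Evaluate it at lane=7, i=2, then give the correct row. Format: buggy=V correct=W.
buggy=11 correct=9

`(lane % 4) + 8*((i/2) % 2)`[7,2]→11
7: G=1,T=3
[2] (1+8,3*2+0+0) = (9,6)
row: 11 vs 9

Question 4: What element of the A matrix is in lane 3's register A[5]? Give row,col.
L=3->g=3>>2=0, t=3&3=3
[5]->row 0+0=0  col 3·2+1+8=15

0,15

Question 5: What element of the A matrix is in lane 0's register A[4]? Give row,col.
lane 0→0/4=0, 0 mod 4=0
i=4  r:0+0→0  c:2·0+0+8→8

0,8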